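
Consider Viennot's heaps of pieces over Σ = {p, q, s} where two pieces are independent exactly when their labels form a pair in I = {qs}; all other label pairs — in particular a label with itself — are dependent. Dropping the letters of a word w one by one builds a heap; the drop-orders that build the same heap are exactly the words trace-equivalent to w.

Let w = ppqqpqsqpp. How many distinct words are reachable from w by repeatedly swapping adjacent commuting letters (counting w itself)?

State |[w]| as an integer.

3

#0=p has no predecessor
#1=p depends on [0:p]
#2=q depends on [1:p]
#3=q depends on [2:q]
#4=p depends on [3:q]
#5=q depends on [4:p]
#6=s depends on [4:p]
#7=q depends on [5:q]
#8=p depends on [6:s, 7:q]
#9=p depends on [8:p]
sources: [0:p]
N(rest) = Σ N(rest − s) over sources s of rest; N(one piece) = 1:
  size 1 → [9]=1
  size 2 → [8,9]=1
  size 3 → [6,8,9]=1  [7,8,9]=1
  size 4 → [5,7,8,9]=1  [6,7,8,9]=2
  size 5 → [5,6,7,8,9]=3
  size 6 → [4,5,6,7,8,9]=3
  size 7 → [3,4,5,6,7,8,9]=3
  size 8 → [2,3,4,5,6,7,8,9]=3
  first=0(p) contributes 3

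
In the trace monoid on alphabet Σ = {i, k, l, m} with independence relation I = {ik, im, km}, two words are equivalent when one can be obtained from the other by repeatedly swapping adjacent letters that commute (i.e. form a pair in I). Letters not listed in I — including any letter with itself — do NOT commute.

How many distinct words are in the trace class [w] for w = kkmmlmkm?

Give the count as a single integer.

18

0(k) covers ∅
1(k) covers 0:k
2(m) covers ∅
3(m) covers 2:m
4(l) covers 1:k, 3:m
5(m) covers 4:l
6(k) covers 4:l
7(m) covers 5:m
floor of heap: 0:k, 2:m
completions by unplaced set U, small U first (add the entries for U minus each lowest piece of U):
  |U|=1: {6}:1  {7}:1
  |U|=2: {5,7}:1  {6,7}:2
  |U|=3: {5,6,7}:3
  |U|=4: {4,5,6,7}:3
  |U|=5: {1,4,5,6,7}:3  {3,4,5,6,7}:3
  |U|=6: {0,1,4,5,6,7}:3  {1,3,4,5,6,7}:6  {2,3,4,5,6,7}:3
  start at 0(k): 9
  start at 2(m): 9
sum over floor = 18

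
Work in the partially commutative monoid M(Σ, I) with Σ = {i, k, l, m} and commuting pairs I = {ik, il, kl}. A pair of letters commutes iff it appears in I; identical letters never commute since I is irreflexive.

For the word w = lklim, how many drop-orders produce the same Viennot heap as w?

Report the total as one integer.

piece 0:l — minimal
piece 1:k — minimal
piece 2:l rests on {0:l}
piece 3:i — minimal
piece 4:m rests on {1:k, 2:l, 3:i}
minimal pieces: {0:l, 1:k, 3:i}
ways to finish when only these pieces remain (= sum over removing one remaining piece with nothing left below it):
  1 left: {4}→1
  2 left: {1,4}→1  {2,4}→1  {3,4}→1
  3 left: {0,2,4}→1  {1,2,4}→2  {1,3,4}→2  {2,3,4}→2
  placing 0:l first → 6 extensions
  placing 1:k first → 3 extensions
  placing 3:i first → 3 extensions
total linear extensions = 12

12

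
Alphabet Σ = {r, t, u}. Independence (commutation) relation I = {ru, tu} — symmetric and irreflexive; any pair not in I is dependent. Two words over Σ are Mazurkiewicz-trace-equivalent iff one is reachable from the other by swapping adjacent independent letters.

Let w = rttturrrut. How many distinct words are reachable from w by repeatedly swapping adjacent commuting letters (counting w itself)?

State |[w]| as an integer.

45

piece 0:r — minimal
piece 1:t rests on {0:r}
piece 2:t rests on {1:t}
piece 3:t rests on {2:t}
piece 4:u — minimal
piece 5:r rests on {3:t}
piece 6:r rests on {5:r}
piece 7:r rests on {6:r}
piece 8:u rests on {4:u}
piece 9:t rests on {7:r}
minimal pieces: {0:r, 4:u}
ways to finish when only these pieces remain (= sum over removing one remaining piece with nothing left below it):
  1 left: {8}→1  {9}→1
  2 left: {4,8}→1  {7,9}→1  {8,9}→2
  3 left: {4,8,9}→3  {6,7,9}→1  {7,8,9}→3
  4 left: {4,7,8,9}→6  {5,6,7,9}→1  {6,7,8,9}→4
  5 left: {3,5,6,7,9}→1  {4,6,7,8,9}→10  {5,6,7,8,9}→5
  6 left: {2,3,5,6,7,9}→1  {3,5,6,7,8,9}→6  {4,5,6,7,8,9}→15
  7 left: {1,2,3,5,6,7,9}→1  {2,3,5,6,7,8,9}→7  {3,4,5,6,7,8,9}→21
  8 left: {0,1,2,3,5,6,7,9}→1  {1,2,3,5,6,7,8,9}→8  {2,3,4,5,6,7,8,9}→28
  placing 0:r first → 36 extensions
  placing 4:u first → 9 extensions
total linear extensions = 45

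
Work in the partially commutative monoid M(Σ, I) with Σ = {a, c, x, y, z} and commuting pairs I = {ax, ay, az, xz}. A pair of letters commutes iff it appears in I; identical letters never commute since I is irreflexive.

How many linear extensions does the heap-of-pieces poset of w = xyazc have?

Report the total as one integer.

4

piece 0:x — minimal
piece 1:y rests on {0:x}
piece 2:a — minimal
piece 3:z rests on {1:y}
piece 4:c rests on {2:a, 3:z}
minimal pieces: {0:x, 2:a}
ways to finish when only these pieces remain (= sum over removing one remaining piece with nothing left below it):
  1 left: {4}→1
  2 left: {2,4}→1  {3,4}→1
  3 left: {1,3,4}→1  {2,3,4}→2
  placing 0:x first → 3 extensions
  placing 2:a first → 1 extensions
total linear extensions = 4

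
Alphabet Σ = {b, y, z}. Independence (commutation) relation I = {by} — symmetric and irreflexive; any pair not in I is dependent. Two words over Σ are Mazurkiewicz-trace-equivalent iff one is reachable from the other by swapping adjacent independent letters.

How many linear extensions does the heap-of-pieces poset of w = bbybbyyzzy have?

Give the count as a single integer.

drop 0:b onto floor
drop 1:b onto {0:b}
drop 2:y onto floor
drop 3:b onto {1:b}
drop 4:b onto {3:b}
drop 5:y onto {2:y}
drop 6:y onto {5:y}
drop 7:z onto {4:b, 6:y}
drop 8:z onto {7:z}
drop 9:y onto {8:z}
ground layer = {0:b, 2:y}
drop-orders for the pieces not yet dropped (sum over which currently-grounded one goes next):
  1 to go: {9} 1
  2 to go: {8,9} 1
  3 to go: {7,8,9} 1
  4 to go: {4,7,8,9} 1  {6,7,8,9} 1
  5 to go: {3,4,7,8,9} 1  {4,6,7,8,9} 2  {5,6,7,8,9} 1
  6 to go: {1,3,4,7,8,9} 1  {2,5,6,7,8,9} 1  {3,4,6,7,8,9} 3  {4,5,6,7,8,9} 3
  7 to go: {0,1,3,4,7,8,9} 1  {1,3,4,6,7,8,9} 4  {2,4,5,6,7,8,9} 4  {3,4,5,6,7,8,9} 6
  8 to go: {0,1,3,4,6,7,8,9} 5  {1,3,4,5,6,7,8,9} 10  {2,3,4,5,6,7,8,9} 10
  if 0:b drops first: 20 orders
  if 2:y drops first: 15 orders
heap linearizations: 35

35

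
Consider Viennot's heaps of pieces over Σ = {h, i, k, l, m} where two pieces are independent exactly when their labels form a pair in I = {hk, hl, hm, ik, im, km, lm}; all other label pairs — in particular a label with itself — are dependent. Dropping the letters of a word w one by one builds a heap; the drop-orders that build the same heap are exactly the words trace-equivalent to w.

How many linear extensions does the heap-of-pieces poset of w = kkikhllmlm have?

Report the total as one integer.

990

drop 0:k onto floor
drop 1:k onto {0:k}
drop 2:i onto floor
drop 3:k onto {1:k}
drop 4:h onto {2:i}
drop 5:l onto {2:i, 3:k}
drop 6:l onto {5:l}
drop 7:m onto floor
drop 8:l onto {6:l}
drop 9:m onto {7:m}
ground layer = {0:k, 2:i, 7:m}
drop-orders for the pieces not yet dropped (sum over which currently-grounded one goes next):
  1 to go: {4} 1  {8} 1  {9} 1
  2 to go: {4,8} 2  {4,9} 2  {6,8} 1  {7,9} 1  {8,9} 2
  3 to go: {4,6,8} 3  {4,7,9} 3  {4,8,9} 6  {5,6,8} 1  {6,8,9} 3  {7,8,9} 3
  4 to go: {3,5,6,8} 1  {4,5,6,8} 4  {4,6,8,9} 12  {4,7,8,9} 12  {5,6,8,9} 4  {6,7,8,9} 6
  5 to go: {1,3,5,6,8} 1  {2,4,5,6,8} 4  {3,4,5,6,8} 5  {3,5,6,8,9} 5  {4,5,6,8,9} 20  {4,6,7,8,9} 30  {5,6,7,8,9} 10
  6 to go: {0,1,3,5,6,8} 1  {1,3,4,5,6,8} 6  {1,3,5,6,8,9} 6  {2,3,4,5,6,8} 9  {2,4,5,6,8,9} 24  {3,4,5,6,8,9} 30  {3,5,6,7,8,9} 15  {4,5,6,7,8,9} 60
  7 to go: {0,1,3,4,5,6,8} 7  {0,1,3,5,6,8,9} 7  {1,2,3,4,5,6,8} 15  {1,3,4,5,6,8,9} 42  {1,3,5,6,7,8,9} 21  {2,3,4,5,6,8,9} 63  {2,4,5,6,7,8,9} 84  {3,4,5,6,7,8,9} 105
  8 to go: {0,1,2,3,4,5,6,8} 22  {0,1,3,4,5,6,8,9} 56  {0,1,3,5,6,7,8,9} 28  {1,2,3,4,5,6,8,9} 120  {1,3,4,5,6,7,8,9} 168  {2,3,4,5,6,7,8,9} 252
  if 0:k drops first: 540 orders
  if 2:i drops first: 252 orders
  if 7:m drops first: 198 orders
heap linearizations: 990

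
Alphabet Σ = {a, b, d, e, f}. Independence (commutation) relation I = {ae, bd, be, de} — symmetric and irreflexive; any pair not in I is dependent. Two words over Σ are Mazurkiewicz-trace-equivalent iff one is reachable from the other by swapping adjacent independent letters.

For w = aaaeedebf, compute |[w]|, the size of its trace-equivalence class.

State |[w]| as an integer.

112

drop 0:a onto floor
drop 1:a onto {0:a}
drop 2:a onto {1:a}
drop 3:e onto floor
drop 4:e onto {3:e}
drop 5:d onto {2:a}
drop 6:e onto {4:e}
drop 7:b onto {2:a}
drop 8:f onto {5:d, 6:e, 7:b}
ground layer = {0:a, 3:e}
drop-orders for the pieces not yet dropped (sum over which currently-grounded one goes next):
  1 to go: {8} 1
  2 to go: {5,8} 1  {6,8} 1  {7,8} 1
  3 to go: {4,6,8} 1  {5,6,8} 2  {5,7,8} 2  {6,7,8} 2
  4 to go: {2,5,7,8} 2  {3,4,6,8} 1  {4,5,6,8} 3  {4,6,7,8} 3  {5,6,7,8} 6
  5 to go: {1,2,5,7,8} 2  {2,5,6,7,8} 8  {3,4,5,6,8} 4  {3,4,6,7,8} 4  {4,5,6,7,8} 12
  6 to go: {0,1,2,5,7,8} 2  {1,2,5,6,7,8} 10  {2,4,5,6,7,8} 20  {3,4,5,6,7,8} 20
  7 to go: {0,1,2,5,6,7,8} 12  {1,2,4,5,6,7,8} 30  {2,3,4,5,6,7,8} 40
  if 0:a drops first: 70 orders
  if 3:e drops first: 42 orders
heap linearizations: 112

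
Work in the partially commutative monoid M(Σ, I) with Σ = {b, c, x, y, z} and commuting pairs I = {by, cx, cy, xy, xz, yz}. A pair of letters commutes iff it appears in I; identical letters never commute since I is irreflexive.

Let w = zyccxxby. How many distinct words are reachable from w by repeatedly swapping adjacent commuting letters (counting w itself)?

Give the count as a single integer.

piece 0:z — minimal
piece 1:y — minimal
piece 2:c rests on {0:z}
piece 3:c rests on {2:c}
piece 4:x — minimal
piece 5:x rests on {4:x}
piece 6:b rests on {3:c, 5:x}
piece 7:y rests on {1:y}
minimal pieces: {0:z, 1:y, 4:x}
ways to finish when only these pieces remain (= sum over removing one remaining piece with nothing left below it):
  1 left: {6}→1  {7}→1
  2 left: {1,7}→1  {3,6}→1  {5,6}→1  {6,7}→2
  3 left: {1,6,7}→3  {2,3,6}→1  {3,5,6}→2  {3,6,7}→3  {4,5,6}→1  {5,6,7}→3
  4 left: {0,2,3,6}→1  {1,3,6,7}→6  {1,5,6,7}→6  {2,3,5,6}→3  {2,3,6,7}→4  {3,4,5,6}→3  {3,5,6,7}→8  {4,5,6,7}→4
  5 left: {0,2,3,5,6}→4  {0,2,3,6,7}→5  {1,2,3,6,7}→10  {1,3,5,6,7}→20  {1,4,5,6,7}→10  {2,3,4,5,6}→6  {2,3,5,6,7}→15  {3,4,5,6,7}→15
  6 left: {0,1,2,3,6,7}→15  {0,2,3,4,5,6}→10  {0,2,3,5,6,7}→24  {1,2,3,5,6,7}→45  {1,3,4,5,6,7}→45  {2,3,4,5,6,7}→36
  placing 0:z first → 126 extensions
  placing 1:y first → 70 extensions
  placing 4:x first → 84 extensions
total linear extensions = 280

280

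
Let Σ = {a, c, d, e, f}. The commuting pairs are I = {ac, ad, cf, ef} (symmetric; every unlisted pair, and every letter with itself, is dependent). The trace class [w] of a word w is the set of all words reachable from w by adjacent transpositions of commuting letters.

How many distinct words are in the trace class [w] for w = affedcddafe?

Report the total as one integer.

30

drop 0:a onto floor
drop 1:f onto {0:a}
drop 2:f onto {1:f}
drop 3:e onto {0:a}
drop 4:d onto {2:f, 3:e}
drop 5:c onto {4:d}
drop 6:d onto {5:c}
drop 7:d onto {6:d}
drop 8:a onto {2:f, 3:e}
drop 9:f onto {7:d, 8:a}
drop 10:e onto {7:d, 8:a}
ground layer = {0:a}
drop-orders for the pieces not yet dropped (sum over which currently-grounded one goes next):
  1 to go: {9} 1  {10} 1
  2 to go: {9,10} 2
  3 to go: {7,9,10} 2  {8,9,10} 2
  4 to go: {6,7,9,10} 2  {7,8,9,10} 4
  5 to go: {5,6,7,9,10} 2  {6,7,8,9,10} 6
  6 to go: {4,5,6,7,9,10} 2  {5,6,7,8,9,10} 8
  7 to go: {4,5,6,7,8,9,10} 10
  8 to go: {2,4,5,6,7,8,9,10} 10  {3,4,5,6,7,8,9,10} 10
  9 to go: {1,2,4,5,6,7,8,9,10} 10  {2,3,4,5,6,7,8,9,10} 20
  if 0:a drops first: 30 orders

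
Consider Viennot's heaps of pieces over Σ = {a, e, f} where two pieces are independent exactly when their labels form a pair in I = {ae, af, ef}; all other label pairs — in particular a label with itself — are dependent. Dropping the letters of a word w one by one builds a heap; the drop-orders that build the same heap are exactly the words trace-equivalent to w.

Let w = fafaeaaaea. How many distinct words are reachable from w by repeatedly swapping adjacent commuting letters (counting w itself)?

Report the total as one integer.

drop 0:f onto floor
drop 1:a onto floor
drop 2:f onto {0:f}
drop 3:a onto {1:a}
drop 4:e onto floor
drop 5:a onto {3:a}
drop 6:a onto {5:a}
drop 7:a onto {6:a}
drop 8:e onto {4:e}
drop 9:a onto {7:a}
ground layer = {0:f, 1:a, 4:e}
drop-orders for the pieces not yet dropped (sum over which currently-grounded one goes next):
  1 to go: {2} 1  {8} 1  {9} 1
  2 to go: {0,2} 1  {2,8} 2  {2,9} 2  {4,8} 1  {7,9} 1  {8,9} 2
  3 to go: {0,2,8} 3  {0,2,9} 3  {2,4,8} 3  {2,7,9} 3  {2,8,9} 6  {4,8,9} 3  {6,7,9} 1  {7,8,9} 3
  4 to go: {0,2,4,8} 6  {0,2,7,9} 6  {0,2,8,9} 12  {2,4,8,9} 12  {2,6,7,9} 4  {2,7,8,9} 12  {4,7,8,9} 6  {5,6,7,9} 1  {6,7,8,9} 4
  5 to go: {0,2,4,8,9} 30  {0,2,6,7,9} 10  {0,2,7,8,9} 30  {2,4,7,8,9} 30  {2,5,6,7,9} 5  {2,6,7,8,9} 20  {3,5,6,7,9} 1  {4,6,7,8,9} 10  {5,6,7,8,9} 5
  6 to go: {0,2,4,7,8,9} 90  {0,2,5,6,7,9} 15  {0,2,6,7,8,9} 60  {1,3,5,6,7,9} 1  {2,3,5,6,7,9} 6  {2,4,6,7,8,9} 60  {2,5,6,7,8,9} 30  {3,5,6,7,8,9} 6  {4,5,6,7,8,9} 15
  7 to go: {0,2,3,5,6,7,9} 21  {0,2,4,6,7,8,9} 210  {0,2,5,6,7,8,9} 105  {1,2,3,5,6,7,9} 7  {1,3,5,6,7,8,9} 7  {2,3,5,6,7,8,9} 42  {2,4,5,6,7,8,9} 105  {3,4,5,6,7,8,9} 21
  8 to go: {0,1,2,3,5,6,7,9} 28  {0,2,3,5,6,7,8,9} 168  {0,2,4,5,6,7,8,9} 420  {1,2,3,5,6,7,8,9} 56  {1,3,4,5,6,7,8,9} 28  {2,3,4,5,6,7,8,9} 168
  if 0:f drops first: 252 orders
  if 1:a drops first: 756 orders
  if 4:e drops first: 252 orders
heap linearizations: 1260

1260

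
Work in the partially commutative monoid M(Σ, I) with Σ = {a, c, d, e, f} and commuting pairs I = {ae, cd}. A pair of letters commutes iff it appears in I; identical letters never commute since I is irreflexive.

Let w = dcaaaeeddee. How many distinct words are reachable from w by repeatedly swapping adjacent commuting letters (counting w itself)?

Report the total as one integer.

#0=d has no predecessor
#1=c has no predecessor
#2=a depends on [0:d, 1:c]
#3=a depends on [2:a]
#4=a depends on [3:a]
#5=e depends on [0:d, 1:c]
#6=e depends on [5:e]
#7=d depends on [4:a, 6:e]
#8=d depends on [7:d]
#9=e depends on [8:d]
#10=e depends on [9:e]
sources: [0:d, 1:c]
N(rest) = Σ N(rest − s) over sources s of rest; N(one piece) = 1:
  size 1 → [10]=1
  size 2 → [9,10]=1
  size 3 → [8,9,10]=1
  size 4 → [7,8,9,10]=1
  size 5 → [4,7,8,9,10]=1  [6,7,8,9,10]=1
  size 6 → [3,4,7,8,9,10]=1  [4,6,7,8,9,10]=2  [5,6,7,8,9,10]=1
  size 7 → [2,3,4,7,8,9,10]=1  [3,4,6,7,8,9,10]=3  [4,5,6,7,8,9,10]=3
  size 8 → [2,3,4,6,7,8,9,10]=4  [3,4,5,6,7,8,9,10]=6
  size 9 → [2,3,4,5,6,7,8,9,10]=10
  first=0(d) contributes 10
  first=1(c) contributes 10
|[w]| = 20

20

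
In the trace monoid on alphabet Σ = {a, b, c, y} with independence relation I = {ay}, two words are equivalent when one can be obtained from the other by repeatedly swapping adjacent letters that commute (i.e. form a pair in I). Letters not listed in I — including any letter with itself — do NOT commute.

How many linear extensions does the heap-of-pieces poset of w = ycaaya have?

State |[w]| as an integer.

4

0(y) covers ∅
1(c) covers 0:y
2(a) covers 1:c
3(a) covers 2:a
4(y) covers 1:c
5(a) covers 3:a
floor of heap: 0:y
completions by unplaced set U, small U first (add the entries for U minus each lowest piece of U):
  |U|=1: {4}:1  {5}:1
  |U|=2: {3,5}:1  {4,5}:2
  |U|=3: {2,3,5}:1  {3,4,5}:3
  |U|=4: {2,3,4,5}:4
  start at 0(y): 4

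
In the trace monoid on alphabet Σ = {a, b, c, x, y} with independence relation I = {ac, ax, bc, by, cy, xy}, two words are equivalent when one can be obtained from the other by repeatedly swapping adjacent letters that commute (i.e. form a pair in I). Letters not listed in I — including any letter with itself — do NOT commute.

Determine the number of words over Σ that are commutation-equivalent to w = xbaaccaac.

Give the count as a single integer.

piece 0:x — minimal
piece 1:b rests on {0:x}
piece 2:a rests on {1:b}
piece 3:a rests on {2:a}
piece 4:c rests on {0:x}
piece 5:c rests on {4:c}
piece 6:a rests on {3:a}
piece 7:a rests on {6:a}
piece 8:c rests on {5:c}
minimal pieces: {0:x}
ways to finish when only these pieces remain (= sum over removing one remaining piece with nothing left below it):
  1 left: {7}→1  {8}→1
  2 left: {5,8}→1  {6,7}→1  {7,8}→2
  3 left: {3,6,7}→1  {4,5,8}→1  {5,7,8}→3  {6,7,8}→3
  4 left: {2,3,6,7}→1  {3,6,7,8}→4  {4,5,7,8}→4  {5,6,7,8}→6
  5 left: {1,2,3,6,7}→1  {2,3,6,7,8}→5  {3,5,6,7,8}→10  {4,5,6,7,8}→10
  6 left: {1,2,3,6,7,8}→6  {2,3,5,6,7,8}→15  {3,4,5,6,7,8}→20
  7 left: {1,2,3,5,6,7,8}→21  {2,3,4,5,6,7,8}→35
  placing 0:x first → 56 extensions

56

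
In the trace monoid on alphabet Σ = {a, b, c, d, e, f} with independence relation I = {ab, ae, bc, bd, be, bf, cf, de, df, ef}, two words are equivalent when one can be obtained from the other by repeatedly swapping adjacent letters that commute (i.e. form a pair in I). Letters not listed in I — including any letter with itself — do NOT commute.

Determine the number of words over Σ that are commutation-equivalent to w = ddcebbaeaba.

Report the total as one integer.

drop 0:d onto floor
drop 1:d onto {0:d}
drop 2:c onto {1:d}
drop 3:e onto {2:c}
drop 4:b onto floor
drop 5:b onto {4:b}
drop 6:a onto {2:c}
drop 7:e onto {3:e}
drop 8:a onto {6:a}
drop 9:b onto {5:b}
drop 10:a onto {8:a}
ground layer = {0:d, 4:b}
drop-orders for the pieces not yet dropped (sum over which currently-grounded one goes next):
  1 to go: {7} 1  {9} 1  {10} 1
  2 to go: {3,7} 1  {5,9} 1  {7,9} 2  {7,10} 2  {8,10} 1  {9,10} 2
  3 to go: {3,7,9} 3  {3,7,10} 3  {4,5,9} 1  {5,7,9} 3  {5,9,10} 3  {6,8,10} 1  {7,8,10} 3  {7,9,10} 6  {8,9,10} 3
  4 to go: {3,5,7,9} 6  {3,7,8,10} 6  {3,7,9,10} 12  {4,5,7,9} 4  {4,5,9,10} 4  {5,7,9,10} 12  {5,8,9,10} 6  {6,7,8,10} 4  {6,8,9,10} 4  {7,8,9,10} 12
  5 to go: {3,4,5,7,9} 10  {3,5,7,9,10} 30  {3,6,7,8,10} 10  {3,7,8,9,10} 30  {4,5,7,9,10} 20  {4,5,8,9,10} 10  {5,6,8,9,10} 10  {5,7,8,9,10} 30  {6,7,8,9,10} 20
  6 to go: {2,3,6,7,8,10} 10  {3,4,5,7,9,10} 60  {3,5,7,8,9,10} 90  {3,6,7,8,9,10} 60  {4,5,6,8,9,10} 20  {4,5,7,8,9,10} 60  {5,6,7,8,9,10} 60
  7 to go: {1,2,3,6,7,8,10} 10  {2,3,6,7,8,9,10} 70  {3,4,5,7,8,9,10} 210  {3,5,6,7,8,9,10} 210  {4,5,6,7,8,9,10} 140
  8 to go: {0,1,2,3,6,7,8,10} 10  {1,2,3,6,7,8,9,10} 80  {2,3,5,6,7,8,9,10} 280  {3,4,5,6,7,8,9,10} 560
  9 to go: {0,1,2,3,6,7,8,9,10} 90  {1,2,3,5,6,7,8,9,10} 360  {2,3,4,5,6,7,8,9,10} 840
  if 0:d drops first: 1200 orders
  if 4:b drops first: 450 orders
heap linearizations: 1650

1650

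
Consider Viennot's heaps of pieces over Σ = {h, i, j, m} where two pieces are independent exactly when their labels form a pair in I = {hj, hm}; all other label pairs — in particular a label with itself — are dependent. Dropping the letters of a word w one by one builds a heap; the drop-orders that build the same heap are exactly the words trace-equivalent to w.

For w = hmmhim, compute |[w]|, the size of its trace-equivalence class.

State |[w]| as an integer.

#0=h has no predecessor
#1=m has no predecessor
#2=m depends on [1:m]
#3=h depends on [0:h]
#4=i depends on [2:m, 3:h]
#5=m depends on [4:i]
sources: [0:h, 1:m]
N(rest) = Σ N(rest − s) over sources s of rest; N(one piece) = 1:
  size 1 → [5]=1
  size 2 → [4,5]=1
  size 3 → [2,4,5]=1  [3,4,5]=1
  size 4 → [0,3,4,5]=1  [1,2,4,5]=1  [2,3,4,5]=2
  first=0(h) contributes 3
  first=1(m) contributes 3
|[w]| = 6

6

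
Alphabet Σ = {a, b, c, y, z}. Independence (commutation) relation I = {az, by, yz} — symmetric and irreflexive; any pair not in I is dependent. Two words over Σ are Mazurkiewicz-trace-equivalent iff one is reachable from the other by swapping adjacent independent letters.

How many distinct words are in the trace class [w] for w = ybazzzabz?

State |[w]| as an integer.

30

drop 0:y onto floor
drop 1:b onto floor
drop 2:a onto {0:y, 1:b}
drop 3:z onto {1:b}
drop 4:z onto {3:z}
drop 5:z onto {4:z}
drop 6:a onto {2:a}
drop 7:b onto {5:z, 6:a}
drop 8:z onto {7:b}
ground layer = {0:y, 1:b}
drop-orders for the pieces not yet dropped (sum over which currently-grounded one goes next):
  1 to go: {8} 1
  2 to go: {7,8} 1
  3 to go: {5,7,8} 1  {6,7,8} 1
  4 to go: {2,6,7,8} 1  {4,5,7,8} 1  {5,6,7,8} 2
  5 to go: {0,2,6,7,8} 1  {2,5,6,7,8} 3  {3,4,5,7,8} 1  {4,5,6,7,8} 3
  6 to go: {0,2,5,6,7,8} 4  {2,4,5,6,7,8} 6  {3,4,5,6,7,8} 4
  7 to go: {0,2,4,5,6,7,8} 10  {2,3,4,5,6,7,8} 10
  if 0:y drops first: 10 orders
  if 1:b drops first: 20 orders
heap linearizations: 30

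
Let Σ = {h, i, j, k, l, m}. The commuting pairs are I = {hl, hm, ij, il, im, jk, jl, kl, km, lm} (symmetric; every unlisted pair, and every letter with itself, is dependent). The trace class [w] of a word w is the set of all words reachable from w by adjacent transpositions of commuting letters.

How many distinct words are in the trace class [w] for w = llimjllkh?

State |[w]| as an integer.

drop 0:l onto floor
drop 1:l onto {0:l}
drop 2:i onto floor
drop 3:m onto floor
drop 4:j onto {3:m}
drop 5:l onto {1:l}
drop 6:l onto {5:l}
drop 7:k onto {2:i}
drop 8:h onto {4:j, 7:k}
ground layer = {0:l, 2:i, 3:m}
drop-orders for the pieces not yet dropped (sum over which currently-grounded one goes next):
  1 to go: {6} 1  {8} 1
  2 to go: {4,8} 1  {5,6} 1  {6,8} 2  {7,8} 1
  3 to go: {1,5,6} 1  {2,7,8} 1  {3,4,8} 1  {4,6,8} 3  {4,7,8} 2  {5,6,8} 3  {6,7,8} 3
  4 to go: {0,1,5,6} 1  {1,5,6,8} 4  {2,4,7,8} 3  {2,6,7,8} 4  {3,4,6,8} 4  {3,4,7,8} 3  {4,5,6,8} 6  {4,6,7,8} 8  {5,6,7,8} 6
  5 to go: {0,1,5,6,8} 5  {1,4,5,6,8} 10  {1,5,6,7,8} 10  {2,3,4,7,8} 6  {2,4,6,7,8} 15  {2,5,6,7,8} 10  {3,4,5,6,8} 10  {3,4,6,7,8} 15  {4,5,6,7,8} 20
  6 to go: {0,1,4,5,6,8} 15  {0,1,5,6,7,8} 15  {1,2,5,6,7,8} 20  {1,3,4,5,6,8} 20  {1,4,5,6,7,8} 40  {2,3,4,6,7,8} 36  {2,4,5,6,7,8} 45  {3,4,5,6,7,8} 45
  7 to go: {0,1,2,5,6,7,8} 35  {0,1,3,4,5,6,8} 35  {0,1,4,5,6,7,8} 70  {1,2,4,5,6,7,8} 105  {1,3,4,5,6,7,8} 105  {2,3,4,5,6,7,8} 126
  if 0:l drops first: 336 orders
  if 2:i drops first: 210 orders
  if 3:m drops first: 210 orders
heap linearizations: 756

756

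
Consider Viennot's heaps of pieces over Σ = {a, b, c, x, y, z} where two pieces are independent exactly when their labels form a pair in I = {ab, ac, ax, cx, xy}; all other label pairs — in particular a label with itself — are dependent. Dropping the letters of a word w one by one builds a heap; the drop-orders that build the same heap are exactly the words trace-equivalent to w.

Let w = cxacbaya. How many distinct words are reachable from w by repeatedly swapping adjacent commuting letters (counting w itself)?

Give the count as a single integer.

45

drop 0:c onto floor
drop 1:x onto floor
drop 2:a onto floor
drop 3:c onto {0:c}
drop 4:b onto {1:x, 3:c}
drop 5:a onto {2:a}
drop 6:y onto {4:b, 5:a}
drop 7:a onto {6:y}
ground layer = {0:c, 1:x, 2:a}
drop-orders for the pieces not yet dropped (sum over which currently-grounded one goes next):
  1 to go: {7} 1
  2 to go: {6,7} 1
  3 to go: {4,6,7} 1  {5,6,7} 1
  4 to go: {1,4,6,7} 1  {2,5,6,7} 1  {3,4,6,7} 1  {4,5,6,7} 2
  5 to go: {0,3,4,6,7} 1  {1,3,4,6,7} 2  {1,4,5,6,7} 3  {2,4,5,6,7} 3  {3,4,5,6,7} 3
  6 to go: {0,1,3,4,6,7} 3  {0,3,4,5,6,7} 4  {1,2,4,5,6,7} 6  {1,3,4,5,6,7} 8  {2,3,4,5,6,7} 6
  if 0:c drops first: 20 orders
  if 1:x drops first: 10 orders
  if 2:a drops first: 15 orders
heap linearizations: 45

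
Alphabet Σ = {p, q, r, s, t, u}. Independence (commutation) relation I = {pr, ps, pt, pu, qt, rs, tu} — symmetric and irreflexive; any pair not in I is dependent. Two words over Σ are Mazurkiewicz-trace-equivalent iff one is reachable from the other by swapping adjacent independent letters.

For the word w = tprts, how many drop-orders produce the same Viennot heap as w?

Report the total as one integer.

5

0(t) covers ∅
1(p) covers ∅
2(r) covers 0:t
3(t) covers 2:r
4(s) covers 3:t
floor of heap: 0:t, 1:p
completions by unplaced set U, small U first (add the entries for U minus each lowest piece of U):
  |U|=1: {1}:1  {4}:1
  |U|=2: {1,4}:2  {3,4}:1
  |U|=3: {1,3,4}:3  {2,3,4}:1
  start at 0(t): 4
  start at 1(p): 1
sum over floor = 5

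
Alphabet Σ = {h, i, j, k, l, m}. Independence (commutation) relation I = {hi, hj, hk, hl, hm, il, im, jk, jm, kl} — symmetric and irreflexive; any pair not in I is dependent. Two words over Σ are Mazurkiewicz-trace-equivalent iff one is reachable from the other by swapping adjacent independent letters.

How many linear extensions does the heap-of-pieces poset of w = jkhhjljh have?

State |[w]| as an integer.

280

piece 0:j — minimal
piece 1:k — minimal
piece 2:h — minimal
piece 3:h rests on {2:h}
piece 4:j rests on {0:j}
piece 5:l rests on {4:j}
piece 6:j rests on {5:l}
piece 7:h rests on {3:h}
minimal pieces: {0:j, 1:k, 2:h}
ways to finish when only these pieces remain (= sum over removing one remaining piece with nothing left below it):
  1 left: {1}→1  {6}→1  {7}→1
  2 left: {1,6}→2  {1,7}→2  {3,7}→1  {5,6}→1  {6,7}→2
  3 left: {1,3,7}→3  {1,5,6}→3  {1,6,7}→6  {2,3,7}→1  {3,6,7}→3  {4,5,6}→1  {5,6,7}→3
  4 left: {0,4,5,6}→1  {1,2,3,7}→4  {1,3,6,7}→12  {1,4,5,6}→4  {1,5,6,7}→12  {2,3,6,7}→4  {3,5,6,7}→6  {4,5,6,7}→4
  5 left: {0,1,4,5,6}→5  {0,4,5,6,7}→5  {1,2,3,6,7}→20  {1,3,5,6,7}→30  {1,4,5,6,7}→20  {2,3,5,6,7}→10  {3,4,5,6,7}→10
  6 left: {0,1,4,5,6,7}→30  {0,3,4,5,6,7}→15  {1,2,3,5,6,7}→60  {1,3,4,5,6,7}→60  {2,3,4,5,6,7}→20
  placing 0:j first → 140 extensions
  placing 1:k first → 35 extensions
  placing 2:h first → 105 extensions
total linear extensions = 280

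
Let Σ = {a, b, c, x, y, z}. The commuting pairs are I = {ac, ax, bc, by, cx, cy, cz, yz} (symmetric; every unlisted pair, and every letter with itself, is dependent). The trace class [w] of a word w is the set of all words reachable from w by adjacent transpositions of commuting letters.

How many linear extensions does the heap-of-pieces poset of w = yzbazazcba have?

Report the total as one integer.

30

0(y) covers ∅
1(z) covers ∅
2(b) covers 1:z
3(a) covers 0:y, 2:b
4(z) covers 3:a
5(a) covers 4:z
6(z) covers 5:a
7(c) covers ∅
8(b) covers 6:z
9(a) covers 8:b
floor of heap: 0:y, 1:z, 7:c
completions by unplaced set U, small U first (add the entries for U minus each lowest piece of U):
  |U|=1: {7}:1  {9}:1
  |U|=2: {7,9}:2  {8,9}:1
  |U|=3: {6,8,9}:1  {7,8,9}:3
  |U|=4: {5,6,8,9}:1  {6,7,8,9}:4
  |U|=5: {4,5,6,8,9}:1  {5,6,7,8,9}:5
  |U|=6: {3,4,5,6,8,9}:1  {4,5,6,7,8,9}:6
  |U|=7: {0,3,4,5,6,8,9}:1  {2,3,4,5,6,8,9}:1  {3,4,5,6,7,8,9}:7
  |U|=8: {0,2,3,4,5,6,8,9}:2  {0,3,4,5,6,7,8,9}:8  {1,2,3,4,5,6,8,9}:1  {2,3,4,5,6,7,8,9}:8
  start at 0(y): 9
  start at 1(z): 18
  start at 7(c): 3
sum over floor = 30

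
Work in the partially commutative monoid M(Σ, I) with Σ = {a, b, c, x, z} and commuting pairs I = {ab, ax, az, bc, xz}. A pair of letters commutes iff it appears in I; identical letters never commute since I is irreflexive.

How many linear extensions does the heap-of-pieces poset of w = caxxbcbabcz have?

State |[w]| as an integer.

75

0(c) covers ∅
1(a) covers 0:c
2(x) covers 0:c
3(x) covers 2:x
4(b) covers 3:x
5(c) covers 1:a, 3:x
6(b) covers 4:b
7(a) covers 5:c
8(b) covers 6:b
9(c) covers 7:a
10(z) covers 8:b, 9:c
floor of heap: 0:c
completions by unplaced set U, small U first (add the entries for U minus each lowest piece of U):
  |U|=1: {10}:1
  |U|=2: {8,10}:1  {9,10}:1
  |U|=3: {6,8,10}:1  {7,9,10}:1  {8,9,10}:2
  |U|=4: {4,6,8,10}:1  {5,7,9,10}:1  {6,8,9,10}:3  {7,8,9,10}:3
  |U|=5: {1,5,7,9,10}:1  {4,6,8,9,10}:4  {5,7,8,9,10}:4  {6,7,8,9,10}:6
  |U|=6: {1,5,7,8,9,10}:5  {4,6,7,8,9,10}:10  {5,6,7,8,9,10}:10
  |U|=7: {1,5,6,7,8,9,10}:15  {4,5,6,7,8,9,10}:20
  |U|=8: {1,4,5,6,7,8,9,10}:35  {3,4,5,6,7,8,9,10}:20
  |U|=9: {1,3,4,5,6,7,8,9,10}:55  {2,3,4,5,6,7,8,9,10}:20
  start at 0(c): 75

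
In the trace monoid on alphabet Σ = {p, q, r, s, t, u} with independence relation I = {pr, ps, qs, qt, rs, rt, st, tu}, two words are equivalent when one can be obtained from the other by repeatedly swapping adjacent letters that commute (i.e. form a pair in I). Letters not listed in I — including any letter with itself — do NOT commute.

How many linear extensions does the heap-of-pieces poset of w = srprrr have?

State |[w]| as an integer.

30

#0=s has no predecessor
#1=r has no predecessor
#2=p has no predecessor
#3=r depends on [1:r]
#4=r depends on [3:r]
#5=r depends on [4:r]
sources: [0:s, 1:r, 2:p]
N(rest) = Σ N(rest − s) over sources s of rest; N(one piece) = 1:
  size 1 → [0]=1  [2]=1  [5]=1
  size 2 → [0,2]=2  [0,5]=2  [2,5]=2  [4,5]=1
  size 3 → [0,2,5]=6  [0,4,5]=3  [2,4,5]=3  [3,4,5]=1
  size 4 → [0,2,4,5]=12  [0,3,4,5]=4  [1,3,4,5]=1  [2,3,4,5]=4
  first=0(s) contributes 5
  first=1(r) contributes 20
  first=2(p) contributes 5
|[w]| = 30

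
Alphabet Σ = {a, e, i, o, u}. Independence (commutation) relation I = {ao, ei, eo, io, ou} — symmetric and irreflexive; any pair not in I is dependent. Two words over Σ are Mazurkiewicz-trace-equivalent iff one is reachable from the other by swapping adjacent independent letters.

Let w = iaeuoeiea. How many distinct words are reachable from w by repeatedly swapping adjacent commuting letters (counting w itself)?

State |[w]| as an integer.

drop 0:i onto floor
drop 1:a onto {0:i}
drop 2:e onto {1:a}
drop 3:u onto {2:e}
drop 4:o onto floor
drop 5:e onto {3:u}
drop 6:i onto {3:u}
drop 7:e onto {5:e}
drop 8:a onto {6:i, 7:e}
ground layer = {0:i, 4:o}
drop-orders for the pieces not yet dropped (sum over which currently-grounded one goes next):
  1 to go: {4} 1  {8} 1
  2 to go: {4,8} 2  {6,8} 1  {7,8} 1
  3 to go: {4,6,8} 3  {4,7,8} 3  {5,7,8} 1  {6,7,8} 2
  4 to go: {4,5,7,8} 4  {4,6,7,8} 8  {5,6,7,8} 3
  5 to go: {3,5,6,7,8} 3  {4,5,6,7,8} 15
  6 to go: {2,3,5,6,7,8} 3  {3,4,5,6,7,8} 18
  7 to go: {1,2,3,5,6,7,8} 3  {2,3,4,5,6,7,8} 21
  if 0:i drops first: 24 orders
  if 4:o drops first: 3 orders
heap linearizations: 27

27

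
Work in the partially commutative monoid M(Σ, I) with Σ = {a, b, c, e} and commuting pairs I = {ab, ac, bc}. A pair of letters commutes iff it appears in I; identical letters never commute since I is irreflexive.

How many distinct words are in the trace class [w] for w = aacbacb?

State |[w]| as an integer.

210

#0=a has no predecessor
#1=a depends on [0:a]
#2=c has no predecessor
#3=b has no predecessor
#4=a depends on [1:a]
#5=c depends on [2:c]
#6=b depends on [3:b]
sources: [0:a, 2:c, 3:b]
N(rest) = Σ N(rest − s) over sources s of rest; N(one piece) = 1:
  size 1 → [4]=1  [5]=1  [6]=1
  size 2 → [1,4]=1  [2,5]=1  [3,6]=1  [4,5]=2  [4,6]=2  [5,6]=2
  size 3 → [0,1,4]=1  [1,4,5]=3  [1,4,6]=3  [2,4,5]=3  [2,5,6]=3  [3,4,6]=3  [3,5,6]=3  [4,5,6]=6
  size 4 → [0,1,4,5]=4  [0,1,4,6]=4  [1,2,4,5]=6  [1,3,4,6]=6  [1,4,5,6]=12  [2,3,5,6]=6  [2,4,5,6]=12  [3,4,5,6]=12
  size 5 → [0,1,2,4,5]=10  [0,1,3,4,6]=10  [0,1,4,5,6]=20  [1,2,4,5,6]=30  [1,3,4,5,6]=30  [2,3,4,5,6]=30
  first=0(a) contributes 90
  first=2(c) contributes 60
  first=3(b) contributes 60
|[w]| = 210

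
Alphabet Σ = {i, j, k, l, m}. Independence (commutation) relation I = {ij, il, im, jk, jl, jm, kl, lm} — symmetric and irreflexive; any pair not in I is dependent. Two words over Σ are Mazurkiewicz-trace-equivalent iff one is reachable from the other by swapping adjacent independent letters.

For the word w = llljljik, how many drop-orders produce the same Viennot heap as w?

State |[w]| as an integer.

#0=l has no predecessor
#1=l depends on [0:l]
#2=l depends on [1:l]
#3=j has no predecessor
#4=l depends on [2:l]
#5=j depends on [3:j]
#6=i has no predecessor
#7=k depends on [6:i]
sources: [0:l, 3:j, 6:i]
N(rest) = Σ N(rest − s) over sources s of rest; N(one piece) = 1:
  size 1 → [4]=1  [5]=1  [7]=1
  size 2 → [2,4]=1  [3,5]=1  [4,5]=2  [4,7]=2  [5,7]=2  [6,7]=1
  size 3 → [1,2,4]=1  [2,4,5]=3  [2,4,7]=3  [3,4,5]=3  [3,5,7]=3  [4,5,7]=6  [4,6,7]=3  [5,6,7]=3
  size 4 → [0,1,2,4]=1  [1,2,4,5]=4  [1,2,4,7]=4  [2,3,4,5]=6  [2,4,5,7]=12  [2,4,6,7]=6  [3,4,5,7]=12  [3,5,6,7]=6  [4,5,6,7]=12
  size 5 → [0,1,2,4,5]=5  [0,1,2,4,7]=5  [1,2,3,4,5]=10  [1,2,4,5,7]=20  [1,2,4,6,7]=10  [2,3,4,5,7]=30  [2,4,5,6,7]=30  [3,4,5,6,7]=30
  size 6 → [0,1,2,3,4,5]=15  [0,1,2,4,5,7]=30  [0,1,2,4,6,7]=15  [1,2,3,4,5,7]=60  [1,2,4,5,6,7]=60  [2,3,4,5,6,7]=90
  first=0(l) contributes 210
  first=3(j) contributes 105
  first=6(i) contributes 105
|[w]| = 420

420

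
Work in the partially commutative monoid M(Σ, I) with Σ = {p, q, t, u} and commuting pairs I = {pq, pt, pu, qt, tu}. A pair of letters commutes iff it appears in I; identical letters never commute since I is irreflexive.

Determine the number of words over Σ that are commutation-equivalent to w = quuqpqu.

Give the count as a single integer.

7

drop 0:q onto floor
drop 1:u onto {0:q}
drop 2:u onto {1:u}
drop 3:q onto {2:u}
drop 4:p onto floor
drop 5:q onto {3:q}
drop 6:u onto {5:q}
ground layer = {0:q, 4:p}
drop-orders for the pieces not yet dropped (sum over which currently-grounded one goes next):
  1 to go: {4} 1  {6} 1
  2 to go: {4,6} 2  {5,6} 1
  3 to go: {3,5,6} 1  {4,5,6} 3
  4 to go: {2,3,5,6} 1  {3,4,5,6} 4
  5 to go: {1,2,3,5,6} 1  {2,3,4,5,6} 5
  if 0:q drops first: 6 orders
  if 4:p drops first: 1 orders
heap linearizations: 7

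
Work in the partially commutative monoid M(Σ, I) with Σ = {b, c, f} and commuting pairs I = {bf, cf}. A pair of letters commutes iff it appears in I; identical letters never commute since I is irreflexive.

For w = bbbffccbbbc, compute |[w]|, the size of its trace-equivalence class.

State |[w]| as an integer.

0(b) covers ∅
1(b) covers 0:b
2(b) covers 1:b
3(f) covers ∅
4(f) covers 3:f
5(c) covers 2:b
6(c) covers 5:c
7(b) covers 6:c
8(b) covers 7:b
9(b) covers 8:b
10(c) covers 9:b
floor of heap: 0:b, 3:f
completions by unplaced set U, small U first (add the entries for U minus each lowest piece of U):
  |U|=1: {4}:1  {10}:1
  |U|=2: {3,4}:1  {4,10}:2  {9,10}:1
  |U|=3: {3,4,10}:3  {4,9,10}:3  {8,9,10}:1
  |U|=4: {3,4,9,10}:6  {4,8,9,10}:4  {7,8,9,10}:1
  |U|=5: {3,4,8,9,10}:10  {4,7,8,9,10}:5  {6,7,8,9,10}:1
  |U|=6: {3,4,7,8,9,10}:15  {4,6,7,8,9,10}:6  {5,6,7,8,9,10}:1
  |U|=7: {2,5,6,7,8,9,10}:1  {3,4,6,7,8,9,10}:21  {4,5,6,7,8,9,10}:7
  |U|=8: {1,2,5,6,7,8,9,10}:1  {2,4,5,6,7,8,9,10}:8  {3,4,5,6,7,8,9,10}:28
  |U|=9: {0,1,2,5,6,7,8,9,10}:1  {1,2,4,5,6,7,8,9,10}:9  {2,3,4,5,6,7,8,9,10}:36
  start at 0(b): 45
  start at 3(f): 10
sum over floor = 55

55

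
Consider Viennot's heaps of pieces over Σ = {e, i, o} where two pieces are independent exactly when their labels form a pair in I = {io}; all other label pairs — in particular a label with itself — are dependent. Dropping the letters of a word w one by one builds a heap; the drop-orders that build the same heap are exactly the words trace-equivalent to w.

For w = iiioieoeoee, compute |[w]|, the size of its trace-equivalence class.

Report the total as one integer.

piece 0:i — minimal
piece 1:i rests on {0:i}
piece 2:i rests on {1:i}
piece 3:o — minimal
piece 4:i rests on {2:i}
piece 5:e rests on {3:o, 4:i}
piece 6:o rests on {5:e}
piece 7:e rests on {6:o}
piece 8:o rests on {7:e}
piece 9:e rests on {8:o}
piece 10:e rests on {9:e}
minimal pieces: {0:i, 3:o}
ways to finish when only these pieces remain (= sum over removing one remaining piece with nothing left below it):
  1 left: {10}→1
  2 left: {9,10}→1
  3 left: {8,9,10}→1
  4 left: {7,8,9,10}→1
  5 left: {6,7,8,9,10}→1
  6 left: {5,6,7,8,9,10}→1
  7 left: {3,5,6,7,8,9,10}→1  {4,5,6,7,8,9,10}→1
  8 left: {2,4,5,6,7,8,9,10}→1  {3,4,5,6,7,8,9,10}→2
  9 left: {1,2,4,5,6,7,8,9,10}→1  {2,3,4,5,6,7,8,9,10}→3
  placing 0:i first → 4 extensions
  placing 3:o first → 1 extensions
total linear extensions = 5

5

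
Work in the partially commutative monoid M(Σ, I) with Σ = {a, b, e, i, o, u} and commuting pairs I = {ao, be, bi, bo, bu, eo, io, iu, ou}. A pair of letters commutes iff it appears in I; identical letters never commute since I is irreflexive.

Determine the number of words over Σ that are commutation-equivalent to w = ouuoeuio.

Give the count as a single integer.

drop 0:o onto floor
drop 1:u onto floor
drop 2:u onto {1:u}
drop 3:o onto {0:o}
drop 4:e onto {2:u}
drop 5:u onto {4:e}
drop 6:i onto {4:e}
drop 7:o onto {3:o}
ground layer = {0:o, 1:u}
drop-orders for the pieces not yet dropped (sum over which currently-grounded one goes next):
  1 to go: {5} 1  {6} 1  {7} 1
  2 to go: {3,7} 1  {5,6} 2  {5,7} 2  {6,7} 2
  3 to go: {0,3,7} 1  {3,5,7} 3  {3,6,7} 3  {4,5,6} 2  {5,6,7} 6
  4 to go: {0,3,5,7} 4  {0,3,6,7} 4  {2,4,5,6} 2  {3,5,6,7} 12  {4,5,6,7} 8
  5 to go: {0,3,5,6,7} 20  {1,2,4,5,6} 2  {2,4,5,6,7} 10  {3,4,5,6,7} 20
  6 to go: {0,3,4,5,6,7} 40  {1,2,4,5,6,7} 12  {2,3,4,5,6,7} 30
  if 0:o drops first: 42 orders
  if 1:u drops first: 70 orders
heap linearizations: 112

112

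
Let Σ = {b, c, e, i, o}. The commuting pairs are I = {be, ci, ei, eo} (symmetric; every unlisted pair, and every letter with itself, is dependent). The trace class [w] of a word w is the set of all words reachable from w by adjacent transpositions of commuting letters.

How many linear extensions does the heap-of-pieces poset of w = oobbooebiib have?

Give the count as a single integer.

11

piece 0:o — minimal
piece 1:o rests on {0:o}
piece 2:b rests on {1:o}
piece 3:b rests on {2:b}
piece 4:o rests on {3:b}
piece 5:o rests on {4:o}
piece 6:e — minimal
piece 7:b rests on {5:o}
piece 8:i rests on {7:b}
piece 9:i rests on {8:i}
piece 10:b rests on {9:i}
minimal pieces: {0:o, 6:e}
ways to finish when only these pieces remain (= sum over removing one remaining piece with nothing left below it):
  1 left: {6}→1  {10}→1
  2 left: {6,10}→2  {9,10}→1
  3 left: {6,9,10}→3  {8,9,10}→1
  4 left: {6,8,9,10}→4  {7,8,9,10}→1
  5 left: {5,7,8,9,10}→1  {6,7,8,9,10}→5
  6 left: {4,5,7,8,9,10}→1  {5,6,7,8,9,10}→6
  7 left: {3,4,5,7,8,9,10}→1  {4,5,6,7,8,9,10}→7
  8 left: {2,3,4,5,7,8,9,10}→1  {3,4,5,6,7,8,9,10}→8
  9 left: {1,2,3,4,5,7,8,9,10}→1  {2,3,4,5,6,7,8,9,10}→9
  placing 0:o first → 10 extensions
  placing 6:e first → 1 extensions
total linear extensions = 11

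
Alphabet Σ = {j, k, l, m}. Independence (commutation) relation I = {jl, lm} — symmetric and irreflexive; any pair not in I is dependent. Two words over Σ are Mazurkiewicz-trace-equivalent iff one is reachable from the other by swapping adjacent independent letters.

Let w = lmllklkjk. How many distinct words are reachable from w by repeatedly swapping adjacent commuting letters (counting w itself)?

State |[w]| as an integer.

drop 0:l onto floor
drop 1:m onto floor
drop 2:l onto {0:l}
drop 3:l onto {2:l}
drop 4:k onto {1:m, 3:l}
drop 5:l onto {4:k}
drop 6:k onto {5:l}
drop 7:j onto {6:k}
drop 8:k onto {7:j}
ground layer = {0:l, 1:m}
drop-orders for the pieces not yet dropped (sum over which currently-grounded one goes next):
  1 to go: {8} 1
  2 to go: {7,8} 1
  3 to go: {6,7,8} 1
  4 to go: {5,6,7,8} 1
  5 to go: {4,5,6,7,8} 1
  6 to go: {1,4,5,6,7,8} 1  {3,4,5,6,7,8} 1
  7 to go: {1,3,4,5,6,7,8} 2  {2,3,4,5,6,7,8} 1
  if 0:l drops first: 3 orders
  if 1:m drops first: 1 orders
heap linearizations: 4

4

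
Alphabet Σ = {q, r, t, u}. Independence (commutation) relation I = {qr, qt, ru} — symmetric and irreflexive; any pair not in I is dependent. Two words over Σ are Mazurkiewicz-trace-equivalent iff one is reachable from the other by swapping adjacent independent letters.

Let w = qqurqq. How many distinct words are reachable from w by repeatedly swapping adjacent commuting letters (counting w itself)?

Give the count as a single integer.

6

drop 0:q onto floor
drop 1:q onto {0:q}
drop 2:u onto {1:q}
drop 3:r onto floor
drop 4:q onto {2:u}
drop 5:q onto {4:q}
ground layer = {0:q, 3:r}
drop-orders for the pieces not yet dropped (sum over which currently-grounded one goes next):
  1 to go: {3} 1  {5} 1
  2 to go: {3,5} 2  {4,5} 1
  3 to go: {2,4,5} 1  {3,4,5} 3
  4 to go: {1,2,4,5} 1  {2,3,4,5} 4
  if 0:q drops first: 5 orders
  if 3:r drops first: 1 orders
heap linearizations: 6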